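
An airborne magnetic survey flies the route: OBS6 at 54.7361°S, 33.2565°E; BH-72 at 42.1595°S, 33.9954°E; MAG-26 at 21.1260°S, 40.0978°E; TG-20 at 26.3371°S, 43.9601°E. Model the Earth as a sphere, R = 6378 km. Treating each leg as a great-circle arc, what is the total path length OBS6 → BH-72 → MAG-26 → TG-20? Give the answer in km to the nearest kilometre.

4512 km

OBS6→BH-72: c = 0.219666 rad, d = 1401.03 km
BH-72→MAG-26: c = 0.377870 rad, d = 2410.05 km
MAG-26→TG-20: c = 0.109890 rad, d = 700.88 km
Total = 1401.03 + 2410.05 + 700.88 = 4511.96 km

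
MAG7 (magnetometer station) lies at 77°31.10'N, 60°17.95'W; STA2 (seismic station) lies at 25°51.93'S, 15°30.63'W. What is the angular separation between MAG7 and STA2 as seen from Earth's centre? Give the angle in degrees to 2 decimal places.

106.73°

MAG7: φ = +77.51833°, λ = -60.29917°
STA2: φ = -25.86550°, λ = -15.51050°
Δφ = -103.3838°,  Δλ = 44.7887°
a = sin²(Δφ/2) + cos φ₁ cos φ₂ sin²(Δλ/2) = 0.643964
c = 2·arcsin(√a) = 1.862859 rad = 106.7339°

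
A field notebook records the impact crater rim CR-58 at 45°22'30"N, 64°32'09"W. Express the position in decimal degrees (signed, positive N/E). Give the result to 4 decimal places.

+45.3750°, -64.5358°

lat: 45.3750° N → +45.3750°
lon: 64.5358° W → -64.5358°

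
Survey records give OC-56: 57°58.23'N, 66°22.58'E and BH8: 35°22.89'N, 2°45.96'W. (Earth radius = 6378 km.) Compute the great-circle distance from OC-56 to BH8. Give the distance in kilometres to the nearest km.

5549 km

OC-56: φ = +57.97050°, λ = +66.37633°
BH8: φ = +35.38150°, λ = -2.76600°
Δφ = -22.5890°,  Δλ = -69.1423°
a = sin²(Δφ/2) + cos φ₁ cos φ₂ sin²(Δλ/2) = 0.177583
c = 2·arcsin(√a) = 0.869990 rad = 49.8467°
d = R·c = 6378 × 0.869990 = 5548.8 km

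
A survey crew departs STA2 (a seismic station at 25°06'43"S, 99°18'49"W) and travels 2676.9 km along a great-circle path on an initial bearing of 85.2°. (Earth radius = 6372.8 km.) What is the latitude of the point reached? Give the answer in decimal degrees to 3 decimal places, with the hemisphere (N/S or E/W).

STA2: φ = -25.11194°, λ = -99.31361°
δ = d/R = 2676.9/6372.8 = 0.420051 rad
φ₂ = arcsin(sin φ₁ cos δ + cos φ₁ sin δ cos θ)
   = arcsin(-0.42439·0.91307 + 0.90548·0.40781·0.08368) = -20.89132°
λ₂ = λ₁ + atan2(sin θ sin δ cos φ₁, cos δ − sin φ₁ sin φ₂) = -73.53008°

20.891°S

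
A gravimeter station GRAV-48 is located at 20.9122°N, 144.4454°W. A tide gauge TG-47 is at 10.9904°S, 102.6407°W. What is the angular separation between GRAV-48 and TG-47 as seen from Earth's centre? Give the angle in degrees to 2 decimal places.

52.01°

Δφ = -31.9026°,  Δλ = 41.8047°
a = sin²(Δφ/2) + cos φ₁ cos φ₂ sin²(Δλ/2) = 0.192250
c = 2·arcsin(√a) = 0.907776 rad = 52.0117°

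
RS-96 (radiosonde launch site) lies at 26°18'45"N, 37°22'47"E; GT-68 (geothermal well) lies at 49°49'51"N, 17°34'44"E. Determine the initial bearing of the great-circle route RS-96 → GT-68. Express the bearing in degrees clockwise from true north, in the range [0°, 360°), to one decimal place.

332.3°

RS-96: φ = +26.31250°, λ = +37.37972°
GT-68: φ = +49.83083°, λ = +17.57889°
Δλ = -19.8008°
y = sin Δλ · cos φ₂ = -0.218511
x = cos φ₁ sin φ₂ − sin φ₁ cos φ₂ cos Δλ = 0.415948
θ = atan2(y, x) = -27.7144° → 332.2856° (mod 360°)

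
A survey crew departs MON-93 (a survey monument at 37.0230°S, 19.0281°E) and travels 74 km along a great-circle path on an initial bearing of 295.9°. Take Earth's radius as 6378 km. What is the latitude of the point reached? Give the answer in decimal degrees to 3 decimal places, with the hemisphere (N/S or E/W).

36.730°S

δ = d/R = 74/6378 = 0.011602 rad
φ₂ = arcsin(sin φ₁ cos δ + cos φ₁ sin δ cos θ)
   = arcsin(-0.60214·0.99993 + 0.79839·0.01160·0.43680) = -36.73029°
λ₂ = λ₁ + atan2(sin θ sin δ cos φ₁, cos δ − sin φ₁ sin φ₂) = 18.28196°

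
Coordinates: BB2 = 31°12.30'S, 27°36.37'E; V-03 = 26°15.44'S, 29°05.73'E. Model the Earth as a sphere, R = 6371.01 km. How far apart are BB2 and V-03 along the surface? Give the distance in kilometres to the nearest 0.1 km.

BB2: φ = -31.20500°, λ = +27.60617°
V-03: φ = -26.25733°, λ = +29.09550°
Δφ = 4.9477°,  Δλ = 1.4893°
a = sin²(Δφ/2) + cos φ₁ cos φ₂ sin²(Δλ/2) = 0.001993
c = 2·arcsin(√a) = 0.089307 rad = 5.1169°
d = R·c = 6371.01 × 0.089307 = 569.0 km

569.0 km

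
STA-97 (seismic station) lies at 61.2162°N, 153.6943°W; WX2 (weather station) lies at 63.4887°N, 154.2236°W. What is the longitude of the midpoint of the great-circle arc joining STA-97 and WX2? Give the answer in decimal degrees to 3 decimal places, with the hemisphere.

Bx = cos φ₂ cos Δλ = 0.446355,  By = cos φ₂ sin Δλ = -0.004124
φₘ = atan2(sin φ₁ + sin φ₂, √((cos φ₁ + Bx)² + By²)) = 62.35270°
λₘ = λ₁ + atan2(By, cos φ₁ + Bx) = -153.94893°

153.949°W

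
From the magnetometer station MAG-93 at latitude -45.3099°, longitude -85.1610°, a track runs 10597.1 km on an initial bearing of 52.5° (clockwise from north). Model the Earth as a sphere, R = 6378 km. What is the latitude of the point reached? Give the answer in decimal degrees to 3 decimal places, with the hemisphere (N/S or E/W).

δ = d/R = 10597.1/6378 = 1.661508 rad
φ₂ = arcsin(sin φ₁ cos δ + cos φ₁ sin δ cos θ)
   = arcsin(-0.71092·-0.09059 + 0.70327·0.99589·0.60876) = 29.39089°
λ₂ = λ₁ + atan2(sin θ sin δ cos φ₁, cos δ − sin φ₁ sin φ₂) = -20.09356°

29.391°N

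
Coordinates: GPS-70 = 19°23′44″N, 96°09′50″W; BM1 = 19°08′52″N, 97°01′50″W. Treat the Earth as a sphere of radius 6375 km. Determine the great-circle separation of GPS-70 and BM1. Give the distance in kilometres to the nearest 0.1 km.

95.1 km

GPS-70: φ = +19.39556°, λ = -96.16389°
BM1: φ = +19.14778°, λ = -97.03056°
Δφ = -0.2478°,  Δλ = -0.8667°
a = sin²(Δφ/2) + cos φ₁ cos φ₂ sin²(Δλ/2) = 0.000056
c = 2·arcsin(√a) = 0.014919 rad = 0.8548°
d = R·c = 6375 × 0.014919 = 95.1 km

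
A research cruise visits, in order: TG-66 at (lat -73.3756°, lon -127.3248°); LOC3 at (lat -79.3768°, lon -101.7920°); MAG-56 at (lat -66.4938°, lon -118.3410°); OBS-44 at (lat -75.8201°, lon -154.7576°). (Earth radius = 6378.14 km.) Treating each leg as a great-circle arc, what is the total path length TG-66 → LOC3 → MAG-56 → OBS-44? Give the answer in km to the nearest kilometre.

TG-66→LOC3: c = 0.145945 rad, d = 930.86 km
LOC3→MAG-56: c = 0.238126 rad, d = 1518.80 km
MAG-56→OBS-44: c = 0.254847 rad, d = 1625.45 km
Total = 930.86 + 1518.80 + 1625.45 = 4075.11 km

4075 km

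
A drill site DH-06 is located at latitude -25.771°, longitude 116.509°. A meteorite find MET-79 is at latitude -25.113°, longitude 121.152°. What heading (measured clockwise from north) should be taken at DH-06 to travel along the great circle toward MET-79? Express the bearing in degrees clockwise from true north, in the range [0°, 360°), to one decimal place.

Δλ = 4.6430°
y = sin Δλ · cos φ₂ = 0.073295
x = cos φ₁ sin φ₂ − sin φ₁ cos φ₂ cos Δλ = 0.010192
θ = atan2(y, x) = 82.0835° → 82.0835° (mod 360°)

82.1°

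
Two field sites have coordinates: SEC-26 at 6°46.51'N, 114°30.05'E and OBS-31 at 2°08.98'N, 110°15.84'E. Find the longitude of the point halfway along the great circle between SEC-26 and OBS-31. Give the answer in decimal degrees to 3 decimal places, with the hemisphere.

SEC-26: φ = +6.77517°, λ = +114.50083°
OBS-31: φ = +2.14967°, λ = +110.26400°
Bx = cos φ₂ cos Δλ = 0.996565,  By = cos φ₂ sin Δλ = -0.073827
φₘ = atan2(sin φ₁ + sin φ₂, √((cos φ₁ + Bx)² + By²)) = 4.46546°
λₘ = λ₁ + atan2(By, cos φ₁ + Bx) = 112.37574°

112.376°E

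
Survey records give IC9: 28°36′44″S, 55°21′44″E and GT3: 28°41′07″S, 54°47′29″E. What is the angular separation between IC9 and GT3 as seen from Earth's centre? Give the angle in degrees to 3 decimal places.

IC9: φ = -28.61222°, λ = +55.36222°
GT3: φ = -28.68528°, λ = +54.79139°
Δφ = -0.0731°,  Δλ = -0.5708°
a = sin²(Δφ/2) + cos φ₁ cos φ₂ sin²(Δλ/2) = 0.000020
c = 2·arcsin(√a) = 0.008836 rad = 0.5062°

0.506°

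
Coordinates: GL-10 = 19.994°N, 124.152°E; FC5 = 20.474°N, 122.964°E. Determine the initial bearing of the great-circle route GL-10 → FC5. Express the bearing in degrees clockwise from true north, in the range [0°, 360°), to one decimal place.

293.5°

Δλ = -1.1880°
y = sin Δλ · cos φ₂ = -0.019423
x = cos φ₁ sin φ₂ − sin φ₁ cos φ₂ cos Δλ = 0.008446
θ = atan2(y, x) = -66.4979° → 293.5021° (mod 360°)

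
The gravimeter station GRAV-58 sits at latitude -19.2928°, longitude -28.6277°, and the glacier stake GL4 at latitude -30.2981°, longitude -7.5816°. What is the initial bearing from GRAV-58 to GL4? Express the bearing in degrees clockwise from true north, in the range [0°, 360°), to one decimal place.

124.1°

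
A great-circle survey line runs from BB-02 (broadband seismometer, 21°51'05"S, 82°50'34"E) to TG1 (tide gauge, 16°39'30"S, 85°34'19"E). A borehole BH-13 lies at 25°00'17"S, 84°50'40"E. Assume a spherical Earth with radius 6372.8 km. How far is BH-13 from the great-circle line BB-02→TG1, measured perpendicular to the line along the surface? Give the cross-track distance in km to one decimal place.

339.1 km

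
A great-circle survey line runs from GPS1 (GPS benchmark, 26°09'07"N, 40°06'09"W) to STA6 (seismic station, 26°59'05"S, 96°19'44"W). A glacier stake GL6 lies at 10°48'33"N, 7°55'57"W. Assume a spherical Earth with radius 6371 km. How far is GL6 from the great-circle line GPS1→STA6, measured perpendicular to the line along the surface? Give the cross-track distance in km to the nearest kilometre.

GPS1: φ = +26.15194°, λ = -40.10250°
STA6: φ = -26.98472°, λ = -96.32889°
GL6: φ = +10.80917°, λ = -7.93250°
δ₁₃ = central angle GPS1→GL6 = 0.593489 rad  (haversine)
θ₁₃ = bearing GPS1→GL6 = 110.748°,  θ₁₂ = bearing GPS1→STA6 = 229.815°
dₓₜ = R·arcsin(sin δ₁₃ · sin(θ₁₃ − θ₁₂)) = 6371·arcsin(0.55926·sin(-119.066°)) = -3253.924 km
|dₓₜ| = 3253.924 km

3254 km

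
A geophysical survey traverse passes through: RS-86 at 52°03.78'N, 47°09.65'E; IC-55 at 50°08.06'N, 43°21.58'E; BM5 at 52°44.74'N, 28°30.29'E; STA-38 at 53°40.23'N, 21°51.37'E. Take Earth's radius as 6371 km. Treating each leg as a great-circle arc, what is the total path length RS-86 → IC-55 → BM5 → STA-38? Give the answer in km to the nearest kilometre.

RS-86: φ = +52.06300°, λ = +47.16083°
IC-55: φ = +50.13433°, λ = +43.35967°
BM5: φ = +52.74567°, λ = +28.50483°
STA-38: φ = +53.67050°, λ = +21.85617°
RS-86→IC-55: c = 0.053549 rad, d = 341.16 km
IC-55→BM5: c = 0.167569 rad, d = 1067.58 km
BM5→STA-38: c = 0.071319 rad, d = 454.37 km
Total = 341.16 + 1067.58 + 454.37 = 1863.12 km

1863 km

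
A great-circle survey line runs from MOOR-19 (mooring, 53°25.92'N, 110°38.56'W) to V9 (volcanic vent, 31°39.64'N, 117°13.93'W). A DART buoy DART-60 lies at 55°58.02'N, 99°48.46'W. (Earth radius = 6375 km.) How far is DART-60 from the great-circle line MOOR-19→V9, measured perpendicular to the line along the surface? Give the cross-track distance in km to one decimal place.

MOOR-19: φ = +53.43200°, λ = -110.64267°
V9: φ = +31.66067°, λ = -117.23217°
DART-60: φ = +55.96700°, λ = -99.80767°
δ₁₃ = central angle MOOR-19→DART-60 = 0.117737 rad  (haversine)
θ₁₃ = bearing MOOR-19→DART-60 = 63.592°,  θ₁₂ = bearing MOOR-19→V9 = 194.927°
dₓₜ = R·arcsin(sin δ₁₃ · sin(θ₁₃ − θ₁₂)) = 6375·arcsin(0.11746·sin(-131.335°)) = -563.003 km
|dₓₜ| = 563.003 km

563.0 km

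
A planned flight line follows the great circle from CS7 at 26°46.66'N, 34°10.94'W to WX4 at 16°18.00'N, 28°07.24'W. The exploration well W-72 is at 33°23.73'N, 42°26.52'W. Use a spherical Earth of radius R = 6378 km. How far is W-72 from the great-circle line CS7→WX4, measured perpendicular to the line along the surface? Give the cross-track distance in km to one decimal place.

292.4 km

CS7: φ = +26.77767°, λ = -34.18233°
WX4: φ = +16.30000°, λ = -28.12067°
W-72: φ = +33.39550°, λ = -42.44200°
δ₁₃ = central angle CS7→W-72 = 0.169878 rad  (haversine)
θ₁₃ = bearing CS7→W-72 = 314.810°,  θ₁₂ = bearing CS7→WX4 = 150.540°
dₓₜ = R·arcsin(sin δ₁₃ · sin(θ₁₃ − θ₁₂)) = 6378·arcsin(0.16906·sin(164.270°)) = 292.423 km
|dₓₜ| = 292.423 km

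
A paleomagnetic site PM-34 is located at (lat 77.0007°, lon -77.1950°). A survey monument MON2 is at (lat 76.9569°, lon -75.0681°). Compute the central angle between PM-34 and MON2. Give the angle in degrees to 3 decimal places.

Δφ = -0.0438°,  Δλ = 2.1269°
a = sin²(Δφ/2) + cos φ₁ cos φ₂ sin²(Δλ/2) = 0.000018
c = 2·arcsin(√a) = 0.008398 rad = 0.4812°

0.481°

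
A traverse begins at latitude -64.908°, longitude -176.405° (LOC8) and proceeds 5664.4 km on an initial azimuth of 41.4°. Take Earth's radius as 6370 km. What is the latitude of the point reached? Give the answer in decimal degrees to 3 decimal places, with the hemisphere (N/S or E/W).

18.876°S

δ = d/R = 5664.4/6370 = 0.889231 rad
φ₂ = arcsin(sin φ₁ cos δ + cos φ₁ sin δ cos θ)
   = arcsin(-0.90563·0.63001 + 0.42407·0.77659·0.75011) = -18.87596°
λ₂ = λ₁ + atan2(sin θ sin δ cos φ₁, cos δ − sin φ₁ sin φ₂) = -143.53361°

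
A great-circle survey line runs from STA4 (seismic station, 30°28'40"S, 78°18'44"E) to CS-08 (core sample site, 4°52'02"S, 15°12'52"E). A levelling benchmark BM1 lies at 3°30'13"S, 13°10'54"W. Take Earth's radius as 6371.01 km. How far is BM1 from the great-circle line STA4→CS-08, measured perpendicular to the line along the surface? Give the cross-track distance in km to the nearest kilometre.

STA4: φ = -30.47778°, λ = +78.31222°
CS-08: φ = -4.86722°, λ = +15.21444°
BM1: φ = -3.50361°, λ = -13.18167°
δ₁₃ = central angle STA4→BM1 = 1.562226 rad  (haversine)
θ₁₃ = bearing STA4→BM1 = 266.223°,  θ₁₂ = bearing STA4→CS-08 = 279.929°
dₓₜ = R·arcsin(sin δ₁₃ · sin(θ₁₃ − θ₁₂)) = 6371.01·arcsin(0.99996·sin(-13.706°)) = -1523.954 km
|dₓₜ| = 1523.954 km

1524 km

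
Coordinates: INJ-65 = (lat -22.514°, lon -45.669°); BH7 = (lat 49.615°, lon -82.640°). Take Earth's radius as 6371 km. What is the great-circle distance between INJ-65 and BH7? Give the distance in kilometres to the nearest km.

8812 km

Δφ = 72.1290°,  Δλ = -36.9710°
a = sin²(Δφ/2) + cos φ₁ cos φ₂ sin²(Δλ/2) = 0.406734
c = 2·arcsin(√a) = 1.383165 rad = 79.2495°
d = R·c = 6371 × 1.383165 = 8812.1 km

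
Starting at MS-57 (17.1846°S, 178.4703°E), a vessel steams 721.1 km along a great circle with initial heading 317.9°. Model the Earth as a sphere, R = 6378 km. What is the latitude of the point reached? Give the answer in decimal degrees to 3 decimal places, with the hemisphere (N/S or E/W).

12.333°S

δ = d/R = 721.1/6378 = 0.113061 rad
φ₂ = arcsin(sin φ₁ cos δ + cos φ₁ sin δ cos θ)
   = arcsin(-0.29545·0.99362 + 0.95536·0.11282·0.74198) = -12.33296°
λ₂ = λ₁ + atan2(sin θ sin δ cos φ₁, cos δ − sin φ₁ sin φ₂) = 174.02978°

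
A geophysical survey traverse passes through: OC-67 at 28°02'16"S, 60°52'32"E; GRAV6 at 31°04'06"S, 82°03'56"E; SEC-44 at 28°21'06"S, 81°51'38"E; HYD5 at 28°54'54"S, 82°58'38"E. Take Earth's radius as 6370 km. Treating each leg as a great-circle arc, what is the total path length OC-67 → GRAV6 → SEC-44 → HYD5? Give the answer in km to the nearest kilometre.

2502 km

OC-67: φ = -28.03778°, λ = +60.87556°
GRAV6: φ = -31.06833°, λ = +82.06556°
SEC-44: φ = -28.35167°, λ = +81.86056°
HYD5: φ = -28.91500°, λ = +82.97722°
OC-67→GRAV6: c = 0.325521 rad, d = 2073.57 km
GRAV6→SEC-44: c = 0.047516 rad, d = 302.68 km
SEC-44→HYD5: c = 0.019730 rad, d = 125.68 km
Total = 2073.57 + 302.68 + 125.68 = 2501.93 km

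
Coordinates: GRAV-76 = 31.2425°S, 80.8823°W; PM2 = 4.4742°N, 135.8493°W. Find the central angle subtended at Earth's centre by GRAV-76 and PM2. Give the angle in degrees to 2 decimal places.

Δφ = 35.7167°,  Δλ = -54.9670°
a = sin²(Δφ/2) + cos φ₁ cos φ₂ sin²(Δλ/2) = 0.275579
c = 2·arcsin(√a) = 1.105326 rad = 63.3305°

63.33°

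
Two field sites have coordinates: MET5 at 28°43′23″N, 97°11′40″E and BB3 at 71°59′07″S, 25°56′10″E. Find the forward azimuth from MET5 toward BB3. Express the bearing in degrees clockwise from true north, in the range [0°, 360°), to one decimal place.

198.4°

MET5: φ = +28.72306°, λ = +97.19444°
BB3: φ = -71.98528°, λ = +25.93611°
Δλ = -71.2583°
y = sin Δλ · cos φ₂ = -0.292863
x = cos φ₁ sin φ₂ − sin φ₁ cos φ₂ cos Δλ = -0.881715
θ = atan2(y, x) = -161.6260° → 198.3740° (mod 360°)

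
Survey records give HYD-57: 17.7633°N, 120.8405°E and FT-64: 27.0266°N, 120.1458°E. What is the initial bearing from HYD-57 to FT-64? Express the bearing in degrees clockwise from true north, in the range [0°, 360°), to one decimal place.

Δλ = -0.6947°
y = sin Δλ · cos φ₂ = -0.010800
x = cos φ₁ sin φ₂ − sin φ₁ cos φ₂ cos Δλ = 0.160992
θ = atan2(y, x) = -3.8381° → 356.1619° (mod 360°)

356.2°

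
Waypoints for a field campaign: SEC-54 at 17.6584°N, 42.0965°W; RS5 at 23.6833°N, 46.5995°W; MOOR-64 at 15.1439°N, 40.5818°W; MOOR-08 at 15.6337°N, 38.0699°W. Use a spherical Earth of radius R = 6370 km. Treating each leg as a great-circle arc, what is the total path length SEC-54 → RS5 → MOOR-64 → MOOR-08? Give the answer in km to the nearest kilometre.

SEC-54→RS5: c = 0.128285 rad, d = 817.18 km
RS5→MOOR-64: c = 0.178884 rad, d = 1139.49 km
MOOR-64→MOOR-08: c = 0.043125 rad, d = 274.70 km
Total = 817.18 + 1139.49 + 274.70 = 2231.37 km

2231 km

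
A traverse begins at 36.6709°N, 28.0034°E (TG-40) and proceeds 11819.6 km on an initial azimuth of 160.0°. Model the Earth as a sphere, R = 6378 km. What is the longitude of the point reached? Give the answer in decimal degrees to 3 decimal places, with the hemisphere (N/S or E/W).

δ = d/R = 11819.6/6378 = 1.853183 rad
φ₂ = arcsin(sin φ₁ cos δ + cos φ₁ sin δ cos θ)
   = arcsin(0.59722·-0.27865 + 0.80208·0.96039·-0.93969) = -62.90715°
λ₂ = λ₁ + atan2(sin θ sin δ cos φ₁, cos δ − sin φ₁ sin φ₂) = 74.15975°

74.160°E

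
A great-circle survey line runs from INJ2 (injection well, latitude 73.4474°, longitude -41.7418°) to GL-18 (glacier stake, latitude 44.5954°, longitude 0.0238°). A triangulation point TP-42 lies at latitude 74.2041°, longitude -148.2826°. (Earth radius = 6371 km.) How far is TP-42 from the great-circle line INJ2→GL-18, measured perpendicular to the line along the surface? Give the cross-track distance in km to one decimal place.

δ₁₃ = central angle INJ2→TP-42 = 0.450379 rad  (haversine)
θ₁₃ = bearing INJ2→TP-42 = 323.169°,  θ₁₂ = bearing INJ2→GL-18 = 123.091°
dₓₜ = R·arcsin(sin δ₁₃ · sin(θ₁₃ − θ₁₂)) = 6371·arcsin(0.43531·sin(200.078°)) = -955.674 km
|dₓₜ| = 955.674 km

955.7 km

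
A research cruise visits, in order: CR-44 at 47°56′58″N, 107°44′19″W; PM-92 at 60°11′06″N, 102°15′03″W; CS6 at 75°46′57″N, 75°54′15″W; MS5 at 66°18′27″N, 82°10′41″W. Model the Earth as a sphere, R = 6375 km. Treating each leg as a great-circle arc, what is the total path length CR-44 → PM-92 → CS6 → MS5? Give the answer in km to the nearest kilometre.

CR-44: φ = +47.94944°, λ = -107.73861°
PM-92: φ = +60.18500°, λ = -102.25083°
CS6: φ = +75.78250°, λ = -75.90417°
MS5: φ = +66.30750°, λ = -82.17806°
CR-44→PM-92: c = 0.220637 rad, d = 1406.56 km
PM-92→CS6: c = 0.315988 rad, d = 2014.43 km
CS6→MS5: c = 0.168923 rad, d = 1076.88 km
Total = 1406.56 + 2014.43 + 1076.88 = 4497.87 km

4498 km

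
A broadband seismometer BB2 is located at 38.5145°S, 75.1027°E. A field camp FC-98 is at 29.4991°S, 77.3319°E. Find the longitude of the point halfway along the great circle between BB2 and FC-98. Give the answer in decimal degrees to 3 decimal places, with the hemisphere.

76.277°E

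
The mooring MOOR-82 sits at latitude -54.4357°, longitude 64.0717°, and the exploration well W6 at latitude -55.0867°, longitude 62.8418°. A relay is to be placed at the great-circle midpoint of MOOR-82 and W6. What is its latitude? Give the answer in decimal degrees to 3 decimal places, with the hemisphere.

54.763°S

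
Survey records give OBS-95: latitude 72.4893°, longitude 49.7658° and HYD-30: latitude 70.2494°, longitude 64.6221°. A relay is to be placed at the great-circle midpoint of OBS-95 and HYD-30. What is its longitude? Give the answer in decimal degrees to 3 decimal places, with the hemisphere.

57.627°E

Bx = cos φ₂ cos Δλ = 0.326630,  By = cos φ₂ sin Δλ = 0.086643
φₘ = atan2(sin φ₁ + sin φ₂, √((cos φ₁ + Bx)² + By²)) = 71.51454°
λₘ = λ₁ + atan2(By, cos φ₁ + Bx) = 57.62711°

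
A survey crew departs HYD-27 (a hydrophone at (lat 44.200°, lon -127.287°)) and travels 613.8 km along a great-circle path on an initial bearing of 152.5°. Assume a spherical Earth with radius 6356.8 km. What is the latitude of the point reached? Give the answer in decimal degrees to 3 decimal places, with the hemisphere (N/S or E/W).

δ = d/R = 613.8/6356.8 = 0.096558 rad
φ₂ = arcsin(sin φ₁ cos δ + cos φ₁ sin δ cos θ)
   = arcsin(0.69717·0.99534 + 0.71691·0.09641·-0.88701) = 39.24302°
λ₂ = λ₁ + atan2(sin θ sin δ cos φ₁, cos δ − sin φ₁ sin φ₂) = -123.99184°

39.243°N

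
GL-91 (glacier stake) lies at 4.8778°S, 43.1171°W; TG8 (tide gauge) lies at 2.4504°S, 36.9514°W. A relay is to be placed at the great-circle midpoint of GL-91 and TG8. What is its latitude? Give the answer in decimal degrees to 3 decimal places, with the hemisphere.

3.669°S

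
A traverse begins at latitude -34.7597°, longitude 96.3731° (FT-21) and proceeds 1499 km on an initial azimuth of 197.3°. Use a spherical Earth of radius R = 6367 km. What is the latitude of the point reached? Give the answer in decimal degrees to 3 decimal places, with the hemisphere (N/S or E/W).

δ = d/R = 1499/6367 = 0.235433 rad
φ₂ = arcsin(sin φ₁ cos δ + cos φ₁ sin δ cos θ)
   = arcsin(-0.57014·0.97241 + 0.82155·0.23326·-0.95476) = -47.50839°
λ₂ = λ₁ + atan2(sin θ sin δ cos φ₁, cos δ − sin φ₁ sin φ₂) = 90.47888°

47.508°S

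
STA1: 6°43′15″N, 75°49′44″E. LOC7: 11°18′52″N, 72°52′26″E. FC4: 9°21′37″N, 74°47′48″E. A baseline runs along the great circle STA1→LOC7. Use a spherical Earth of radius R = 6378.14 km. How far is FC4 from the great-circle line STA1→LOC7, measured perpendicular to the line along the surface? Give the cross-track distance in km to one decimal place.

STA1: φ = +6.72083°, λ = +75.82889°
LOC7: φ = +11.31444°, λ = +72.87389°
FC4: φ = +9.36028°, λ = +74.79667°
δ₁₃ = central angle STA1→FC4 = 0.049400 rad  (haversine)
θ₁₃ = bearing STA1→FC4 = 338.902°,  θ₁₂ = bearing STA1→LOC7 = 327.790°
dₓₜ = R·arcsin(sin δ₁₃ · sin(θ₁₃ − θ₁₂)) = 6378.14·arcsin(0.04938·sin(11.112°)) = 60.701 km
|dₓₜ| = 60.701 km

60.7 km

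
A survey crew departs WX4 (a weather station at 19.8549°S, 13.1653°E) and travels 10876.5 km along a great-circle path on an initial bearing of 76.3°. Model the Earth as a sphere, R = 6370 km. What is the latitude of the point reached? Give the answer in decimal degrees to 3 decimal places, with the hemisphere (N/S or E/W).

15.483°N

δ = d/R = 10876.5/6370 = 1.707457 rad
φ₂ = arcsin(sin φ₁ cos δ + cos φ₁ sin δ cos θ)
   = arcsin(-0.33964·-0.13624 + 0.94056·0.99068·0.23684) = 15.48306°
λ₂ = λ₁ + atan2(sin θ sin δ cos φ₁, cos δ − sin φ₁ sin φ₂) = 106.04688°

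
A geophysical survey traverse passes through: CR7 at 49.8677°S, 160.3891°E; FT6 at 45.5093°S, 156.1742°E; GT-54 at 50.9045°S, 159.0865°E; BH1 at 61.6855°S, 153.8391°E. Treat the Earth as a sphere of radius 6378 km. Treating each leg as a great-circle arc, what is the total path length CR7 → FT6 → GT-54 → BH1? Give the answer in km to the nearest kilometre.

CR7→FT6: c = 0.090734 rad, d = 578.70 km
FT6→GT-54: c = 0.100051 rad, d = 638.12 km
GT-54→BH1: c = 0.194751 rad, d = 1242.12 km
Total = 578.70 + 638.12 + 1242.12 = 2458.95 km

2459 km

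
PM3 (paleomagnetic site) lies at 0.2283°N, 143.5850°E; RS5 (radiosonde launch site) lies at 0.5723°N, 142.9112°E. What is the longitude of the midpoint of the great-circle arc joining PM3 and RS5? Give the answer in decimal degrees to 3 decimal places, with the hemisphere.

Bx = cos φ₂ cos Δλ = 0.999881,  By = cos φ₂ sin Δλ = -0.011759
φₘ = atan2(sin φ₁ + sin φ₂, √((cos φ₁ + Bx)² + By²)) = 0.40031°
λₘ = λ₁ + atan2(By, cos φ₁ + Bx) = 143.24811°

143.248°E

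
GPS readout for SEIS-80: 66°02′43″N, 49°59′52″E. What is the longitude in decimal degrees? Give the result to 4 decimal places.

49.9978°E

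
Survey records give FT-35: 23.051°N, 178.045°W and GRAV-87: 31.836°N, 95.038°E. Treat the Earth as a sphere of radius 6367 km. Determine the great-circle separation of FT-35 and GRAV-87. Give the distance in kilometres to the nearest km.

8402 km

Δφ = 8.7850°,  Δλ = -86.9170°
a = sin²(Δφ/2) + cos φ₁ cos φ₂ sin²(Δλ/2) = 0.375709
c = 2·arcsin(√a) = 1.319580 rad = 75.6064°
d = R·c = 6367 × 1.319580 = 8401.8 km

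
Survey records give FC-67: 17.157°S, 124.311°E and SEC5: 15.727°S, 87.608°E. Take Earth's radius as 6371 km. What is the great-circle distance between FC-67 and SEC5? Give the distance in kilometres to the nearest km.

Δφ = 1.4300°,  Δλ = -36.7030°
a = sin²(Δφ/2) + cos φ₁ cos φ₂ sin²(Δλ/2) = 0.091327
c = 2·arcsin(√a) = 0.614005 rad = 35.1799°
d = R·c = 6371 × 0.614005 = 3911.8 km

3912 km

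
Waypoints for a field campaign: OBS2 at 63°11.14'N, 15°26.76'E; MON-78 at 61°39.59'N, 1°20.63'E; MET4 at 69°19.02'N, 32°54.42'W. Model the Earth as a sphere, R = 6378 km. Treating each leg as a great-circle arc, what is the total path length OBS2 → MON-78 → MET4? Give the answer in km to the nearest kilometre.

2508 km

OBS2: φ = +63.18567°, λ = +15.44600°
MON-78: φ = +61.65983°, λ = +1.34383°
MET4: φ = +69.31700°, λ = -32.90700°
OBS2→MON-78: c = 0.116755 rad, d = 744.67 km
MON-78→MET4: c = 0.276536 rad, d = 1763.75 km
Total = 744.67 + 1763.75 = 2508.41 km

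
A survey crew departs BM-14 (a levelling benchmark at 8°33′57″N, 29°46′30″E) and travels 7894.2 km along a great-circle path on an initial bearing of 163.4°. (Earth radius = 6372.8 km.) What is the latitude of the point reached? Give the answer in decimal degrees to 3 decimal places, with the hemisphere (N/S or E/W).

57.920°S

BM-14: φ = +8.56583°, λ = +29.77500°
δ = d/R = 7894.2/6372.8 = 1.238733 rad
φ₂ = arcsin(sin φ₁ cos δ + cos φ₁ sin δ cos θ)
   = arcsin(0.14895·0.32599 + 0.98885·0.94537·-0.95832) = -57.92029°
λ₂ = λ₁ + atan2(sin θ sin δ cos φ₁, cos δ − sin φ₁ sin φ₂) = 60.34123°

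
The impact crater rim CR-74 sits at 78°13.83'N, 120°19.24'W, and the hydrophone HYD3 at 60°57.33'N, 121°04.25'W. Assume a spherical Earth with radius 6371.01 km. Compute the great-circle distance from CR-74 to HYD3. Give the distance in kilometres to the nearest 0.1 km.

1921.1 km

CR-74: φ = +78.23050°, λ = -120.32067°
HYD3: φ = +60.95550°, λ = -121.07083°
Δφ = -17.2750°,  Δλ = -0.7502°
a = sin²(Δφ/2) + cos φ₁ cos φ₂ sin²(Δλ/2) = 0.022559
c = 2·arcsin(√a) = 0.301534 rad = 17.2766°
d = R·c = 6371.01 × 0.301534 = 1921.1 km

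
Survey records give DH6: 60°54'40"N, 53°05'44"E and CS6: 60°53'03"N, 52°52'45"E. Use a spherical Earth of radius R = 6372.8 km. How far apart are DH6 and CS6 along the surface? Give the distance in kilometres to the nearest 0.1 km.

DH6: φ = +60.91111°, λ = +53.09556°
CS6: φ = +60.88417°, λ = +52.87917°
Δφ = -0.0269°,  Δλ = -0.2164°
a = sin²(Δφ/2) + cos φ₁ cos φ₂ sin²(Δλ/2) = 0.000001
c = 2·arcsin(√a) = 0.001896 rad = 0.1086°
d = R·c = 6372.8 × 0.001896 = 12.1 km

12.1 km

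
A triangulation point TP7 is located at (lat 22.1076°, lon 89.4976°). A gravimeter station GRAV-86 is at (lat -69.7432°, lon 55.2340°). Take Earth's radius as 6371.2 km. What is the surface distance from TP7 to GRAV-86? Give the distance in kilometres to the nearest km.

10569 km

Δφ = -91.8508°,  Δλ = -34.2636°
a = sin²(Δφ/2) + cos φ₁ cos φ₂ sin²(Δλ/2) = 0.543983
c = 2·arcsin(√a) = 1.658875 rad = 95.0466°
d = R·c = 6371.2 × 1.658875 = 10569.0 km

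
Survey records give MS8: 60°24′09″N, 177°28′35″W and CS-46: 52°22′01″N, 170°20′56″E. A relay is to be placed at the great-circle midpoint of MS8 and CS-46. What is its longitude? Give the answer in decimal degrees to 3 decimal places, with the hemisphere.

MS8: φ = +60.40250°, λ = -177.47639°
CS-46: φ = +52.36694°, λ = +170.34889°
Bx = cos φ₂ cos Δλ = 0.596869,  By = cos φ₂ sin Δλ = -0.128772
φₘ = atan2(sin φ₁ + sin φ₂, √((cos φ₁ + Bx)² + By²)) = 56.53225°
λₘ = λ₁ + atan2(By, cos φ₁ + Bx) = 175.79068°

175.791°E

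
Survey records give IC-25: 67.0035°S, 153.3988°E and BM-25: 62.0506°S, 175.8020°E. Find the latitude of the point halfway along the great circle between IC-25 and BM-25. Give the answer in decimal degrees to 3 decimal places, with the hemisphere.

64.949°S

Bx = cos φ₂ cos Δλ = 0.433317,  By = cos φ₂ sin Δλ = 0.178629
φₘ = atan2(sin φ₁ + sin φ₂, √((cos φ₁ + Bx)² + By²)) = -64.94879°
λₘ = λ₁ + atan2(By, cos φ₁ + Bx) = 165.63037°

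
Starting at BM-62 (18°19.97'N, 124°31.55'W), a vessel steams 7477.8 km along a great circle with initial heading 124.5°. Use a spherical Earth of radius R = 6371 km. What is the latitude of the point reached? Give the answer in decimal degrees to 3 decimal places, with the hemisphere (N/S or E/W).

21.974°S

BM-62: φ = +18.33283°, λ = -124.52583°
δ = d/R = 7477.8/6371 = 1.173725 rad
φ₂ = arcsin(sin φ₁ cos δ + cos φ₁ sin δ cos θ)
   = arcsin(0.31454·0.38672 + 0.94925·0.92220·-0.56641) = -21.97425°
λ₂ = λ₁ + atan2(sin θ sin δ cos φ₁, cos δ − sin φ₁ sin φ₂) = -69.48653°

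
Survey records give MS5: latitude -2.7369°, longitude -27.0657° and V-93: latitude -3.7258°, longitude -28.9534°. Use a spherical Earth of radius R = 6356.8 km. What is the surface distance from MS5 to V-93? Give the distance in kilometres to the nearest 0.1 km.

236.1 km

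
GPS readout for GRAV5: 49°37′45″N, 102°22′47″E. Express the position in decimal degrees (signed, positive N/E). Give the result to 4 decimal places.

+49.6292°, +102.3797°

lat: 49.6292° N → +49.6292°
lon: 102.3797° E → +102.3797°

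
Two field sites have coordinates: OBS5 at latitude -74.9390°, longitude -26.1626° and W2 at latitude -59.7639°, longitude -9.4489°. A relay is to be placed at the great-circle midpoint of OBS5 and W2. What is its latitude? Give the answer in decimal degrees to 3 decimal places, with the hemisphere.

67.546°S

Bx = cos φ₂ cos Δλ = 0.482291,  By = cos φ₂ sin Δλ = 0.144820
φₘ = atan2(sin φ₁ + sin φ₂, √((cos φ₁ + Bx)² + By²)) = -67.54578°
λₘ = λ₁ + atan2(By, cos φ₁ + Bx) = -15.12073°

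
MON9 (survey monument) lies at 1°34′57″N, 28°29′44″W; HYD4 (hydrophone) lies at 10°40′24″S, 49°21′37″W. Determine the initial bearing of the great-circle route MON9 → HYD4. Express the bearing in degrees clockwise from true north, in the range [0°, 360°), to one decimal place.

239.0°

MON9: φ = +1.58250°, λ = -28.49556°
HYD4: φ = -10.67333°, λ = -49.36028°
Δλ = -20.8647°
y = sin Δλ · cos φ₂ = -0.350001
x = cos φ₁ sin φ₂ − sin φ₁ cos φ₂ cos Δλ = -0.210498
θ = atan2(y, x) = -121.0235° → 238.9765° (mod 360°)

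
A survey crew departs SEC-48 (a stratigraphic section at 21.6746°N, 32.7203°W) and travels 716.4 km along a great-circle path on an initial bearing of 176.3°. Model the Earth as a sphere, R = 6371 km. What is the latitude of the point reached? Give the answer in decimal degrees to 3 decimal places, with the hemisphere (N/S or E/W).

δ = d/R = 716.4/6371 = 0.112447 rad
φ₂ = arcsin(sin φ₁ cos δ + cos φ₁ sin δ cos θ)
   = arcsin(0.36933·0.99368 + 0.92930·0.11221·-0.99792) = 15.24477°
λ₂ = λ₁ + atan2(sin θ sin δ cos φ₁, cos δ − sin φ₁ sin φ₂) = -32.29027°

15.245°N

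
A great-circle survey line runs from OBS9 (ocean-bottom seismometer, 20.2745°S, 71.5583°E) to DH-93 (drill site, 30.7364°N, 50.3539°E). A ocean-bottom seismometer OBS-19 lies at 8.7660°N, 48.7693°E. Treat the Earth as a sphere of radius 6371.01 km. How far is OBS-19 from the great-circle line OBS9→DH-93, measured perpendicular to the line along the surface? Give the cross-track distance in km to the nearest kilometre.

δ₁₃ = central angle OBS9→OBS-19 = 0.640317 rad  (haversine)
θ₁₃ = bearing OBS9→OBS-19 = 320.152°,  θ₁₂ = bearing OBS9→DH-93 = 337.675°
dₓₜ = R·arcsin(sin δ₁₃ · sin(θ₁₃ − θ₁₂)) = 6371.01·arcsin(0.59745·sin(-17.523°)) = -1152.325 km
|dₓₜ| = 1152.325 km

1152 km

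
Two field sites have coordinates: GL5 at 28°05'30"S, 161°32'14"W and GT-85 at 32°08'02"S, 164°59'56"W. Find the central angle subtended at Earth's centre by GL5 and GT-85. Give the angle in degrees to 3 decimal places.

5.030°

GL5: φ = -28.09167°, λ = -161.53722°
GT-85: φ = -32.13389°, λ = -164.99889°
Δφ = -4.0422°,  Δλ = -3.4617°
a = sin²(Δφ/2) + cos φ₁ cos φ₂ sin²(Δλ/2) = 0.001925
c = 2·arcsin(√a) = 0.087786 rad = 5.0297°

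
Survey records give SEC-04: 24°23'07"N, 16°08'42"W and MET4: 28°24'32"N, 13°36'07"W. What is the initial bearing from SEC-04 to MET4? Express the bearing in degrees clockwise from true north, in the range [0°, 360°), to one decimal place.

SEC-04: φ = +24.38528°, λ = -16.14500°
MET4: φ = +28.40889°, λ = -13.60194°
Δλ = 2.5431°
y = sin Δλ · cos φ₂ = 0.039027
x = cos φ₁ sin φ₂ − sin φ₁ cos φ₂ cos Δλ = 0.070525
θ = atan2(y, x) = 28.9590° → 28.9590° (mod 360°)

29.0°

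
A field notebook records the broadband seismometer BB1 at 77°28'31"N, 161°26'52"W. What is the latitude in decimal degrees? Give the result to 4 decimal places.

77° + 28′/60 + 31″/3600 = 77 + 0.46667 + 0.00861 = 77.4753°

77.4753°N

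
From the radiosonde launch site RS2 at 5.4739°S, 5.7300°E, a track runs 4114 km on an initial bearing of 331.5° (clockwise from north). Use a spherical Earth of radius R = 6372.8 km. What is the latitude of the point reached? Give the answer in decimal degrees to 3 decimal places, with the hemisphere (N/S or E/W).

δ = d/R = 4114/6372.8 = 0.645556 rad
φ₂ = arcsin(sin φ₁ cos δ + cos φ₁ sin δ cos θ)
   = arcsin(-0.09539·0.79877 + 0.99544·0.60164·0.87882) = 26.75181°
λ₂ = λ₁ + atan2(sin θ sin δ cos φ₁, cos δ − sin φ₁ sin φ₂) = -13.02305°

26.752°N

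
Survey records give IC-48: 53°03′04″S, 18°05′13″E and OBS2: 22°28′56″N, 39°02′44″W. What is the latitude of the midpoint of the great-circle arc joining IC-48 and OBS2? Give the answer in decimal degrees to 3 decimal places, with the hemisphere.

IC-48: φ = -53.05111°, λ = +18.08694°
OBS2: φ = +22.48222°, λ = -39.04556°
Bx = cos φ₂ cos Δλ = 0.501452,  By = cos φ₂ sin Δλ = -0.776092
φₘ = atan2(sin φ₁ + sin φ₂, √((cos φ₁ + Bx)² + By²)) = -17.17685°
λₘ = λ₁ + atan2(By, cos φ₁ + Bx) = -17.05490°

17.177°S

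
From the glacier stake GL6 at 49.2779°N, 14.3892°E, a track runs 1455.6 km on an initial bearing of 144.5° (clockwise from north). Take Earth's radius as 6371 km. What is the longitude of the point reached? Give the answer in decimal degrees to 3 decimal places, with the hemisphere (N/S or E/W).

24.019°E

δ = d/R = 1455.6/6371 = 0.228473 rad
φ₂ = arcsin(sin φ₁ cos δ + cos φ₁ sin δ cos θ)
   = arcsin(0.75788·0.97401 + 0.65239·0.22649·-0.81412) = 38.16252°
λ₂ = λ₁ + atan2(sin θ sin δ cos φ₁, cos δ − sin φ₁ sin φ₂) = 24.01874°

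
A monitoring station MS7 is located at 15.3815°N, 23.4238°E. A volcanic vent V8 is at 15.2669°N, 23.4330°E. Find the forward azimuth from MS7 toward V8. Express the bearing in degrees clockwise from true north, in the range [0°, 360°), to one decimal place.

175.6°

Δλ = 0.0092°
y = sin Δλ · cos φ₂ = 0.000155
x = cos φ₁ sin φ₂ − sin φ₁ cos φ₂ cos Δλ = -0.002000
θ = atan2(y, x) = 175.5715° → 175.5715° (mod 360°)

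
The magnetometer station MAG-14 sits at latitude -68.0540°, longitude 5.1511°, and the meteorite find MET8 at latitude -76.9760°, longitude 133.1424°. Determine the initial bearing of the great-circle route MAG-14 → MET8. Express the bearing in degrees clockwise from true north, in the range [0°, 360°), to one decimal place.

Δλ = 127.9913°
y = sin Δλ · cos φ₂ = 0.177607
x = cos φ₁ sin φ₂ − sin φ₁ cos φ₂ cos Δλ = -0.492785
θ = atan2(y, x) = 160.1801° → 160.1801° (mod 360°)

160.2°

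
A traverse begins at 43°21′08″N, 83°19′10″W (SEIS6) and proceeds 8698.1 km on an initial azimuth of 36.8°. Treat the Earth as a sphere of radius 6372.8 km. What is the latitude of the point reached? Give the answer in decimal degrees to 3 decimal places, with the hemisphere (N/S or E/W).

45.260°N

SEIS6: φ = +43.35222°, λ = -83.31944°
δ = d/R = 8698.1/6372.8 = 1.364879 rad
φ₂ = arcsin(sin φ₁ cos δ + cos φ₁ sin δ cos θ)
   = arcsin(0.68648·0.20447 + 0.72715·0.97887·0.80073) = 45.26019°
λ₂ = λ₁ + atan2(sin θ sin δ cos φ₁, cos δ − sin φ₁ sin φ₂) = 40.26806°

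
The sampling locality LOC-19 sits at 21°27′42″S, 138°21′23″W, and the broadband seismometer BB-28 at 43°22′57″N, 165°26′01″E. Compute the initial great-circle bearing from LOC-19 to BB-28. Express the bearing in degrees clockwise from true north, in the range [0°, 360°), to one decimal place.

LOC-19: φ = -21.46167°, λ = -138.35639°
BB-28: φ = +43.38250°, λ = +165.43361°
Δλ = -56.2100°
y = sin Δλ · cos φ₂ = -0.604017
x = cos φ₁ sin φ₂ − sin φ₁ cos φ₂ cos Δλ = 0.787129
θ = atan2(y, x) = -37.5015° → 322.4985° (mod 360°)

322.5°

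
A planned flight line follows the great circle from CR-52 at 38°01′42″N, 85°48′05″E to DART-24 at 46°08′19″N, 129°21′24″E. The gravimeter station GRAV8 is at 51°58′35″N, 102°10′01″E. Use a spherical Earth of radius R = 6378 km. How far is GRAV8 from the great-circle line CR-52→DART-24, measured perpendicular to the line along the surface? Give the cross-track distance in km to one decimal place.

CR-52: φ = +38.02833°, λ = +85.80139°
DART-24: φ = +46.13861°, λ = +129.35667°
GRAV8: φ = +51.97639°, λ = +102.16694°
δ₁₃ = central angle CR-52→GRAV8 = 0.314809 rad  (haversine)
θ₁₃ = bearing CR-52→GRAV8 = 34.093°,  θ₁₂ = bearing CR-52→DART-24 = 61.560°
dₓₜ = R·arcsin(sin δ₁₃ · sin(θ₁₃ − θ₁₂)) = 6378·arcsin(0.30964·sin(-27.467°)) = -913.991 km
|dₓₜ| = 913.991 km

914.0 km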